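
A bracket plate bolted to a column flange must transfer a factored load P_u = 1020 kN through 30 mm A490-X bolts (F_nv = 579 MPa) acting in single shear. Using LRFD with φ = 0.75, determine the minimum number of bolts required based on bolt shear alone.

4 bolts

A_b = π·30²/4 = 706.9 mm².
Per-bolt design strength φR_n = 0.75 × 579 × 706.9 × 1 / 1000 = 307 kN.
n ≥ 1020 / 307 = 3.323 → use 4 bolts.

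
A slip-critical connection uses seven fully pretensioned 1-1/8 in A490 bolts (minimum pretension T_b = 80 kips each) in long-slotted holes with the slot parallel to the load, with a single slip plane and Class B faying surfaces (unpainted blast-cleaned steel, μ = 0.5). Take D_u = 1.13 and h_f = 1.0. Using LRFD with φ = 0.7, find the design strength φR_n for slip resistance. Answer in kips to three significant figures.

R_n = μ · D_u · h_f · T_b · n_s · n_b = 0.5 × 1.13 × 1.0 × 80 × 1 × 7 = 316.4 kips.
Design strength φR_n = 0.7 × 316.4 = 221 kips.

221 kips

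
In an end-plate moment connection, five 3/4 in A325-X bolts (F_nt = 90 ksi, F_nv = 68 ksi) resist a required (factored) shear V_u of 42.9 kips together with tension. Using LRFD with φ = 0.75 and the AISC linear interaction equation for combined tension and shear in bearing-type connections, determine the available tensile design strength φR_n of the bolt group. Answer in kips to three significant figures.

137 kips

A_b = π·0.75²/4 = 0.4418 in²; f_rv = 42.9 / (5 × 0.4418) = 19.42 ksi.
F'_nt = 1.3 F_nt − (F_nt / φF_nv) f_rv = 1.3·90 − (90/(0.75·68))·19.42 = 82.73 ksi, capped at F_nt → F'_nt = 82.73 ksi.
R_n = F'_nt · A_b · n = 82.73 × 0.4418 × 5 = 182.7 kips.
Design strength φR_n = 0.75 × 182.7 = 137 kips.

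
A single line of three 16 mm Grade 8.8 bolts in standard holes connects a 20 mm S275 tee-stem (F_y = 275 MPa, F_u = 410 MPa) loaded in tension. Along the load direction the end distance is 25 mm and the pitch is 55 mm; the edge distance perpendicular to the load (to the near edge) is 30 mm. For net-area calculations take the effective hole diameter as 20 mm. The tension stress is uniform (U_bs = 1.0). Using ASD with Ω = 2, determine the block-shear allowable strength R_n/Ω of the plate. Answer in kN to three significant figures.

Shear plane L_v = 25 + 2·55 = 135 mm; A_gv = 135 × 20 = 2700 mm².
A_nv = (135 − 2.5·20) × 20 = 1700 mm².
A_nt = (30 − 0.5·20) × 20 = 400 mm².
0.6 F_u A_nv = 418.2 kN; 0.6 F_y A_gv = 445.5 kN → shear rupture governs the shear term.
R_n = 418.2 + 1.0 × 410 × 400 / 1000 = 582.2 kN.
Allowable strength R_n/Ω = 582.2 / 2 = 291 kN.

291 kN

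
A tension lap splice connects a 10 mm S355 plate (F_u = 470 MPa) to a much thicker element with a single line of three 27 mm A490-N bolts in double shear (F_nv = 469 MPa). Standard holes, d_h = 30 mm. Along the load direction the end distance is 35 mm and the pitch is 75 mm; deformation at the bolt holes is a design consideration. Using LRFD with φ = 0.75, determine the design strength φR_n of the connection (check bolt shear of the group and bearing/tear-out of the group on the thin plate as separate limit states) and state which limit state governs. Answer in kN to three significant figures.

465 kN (bearing governs)

Bolt shear: A_b = π·27²/4 = 572.6 mm²; R_n = 469 × 572.6 × 3 × 2 / 1000 = 1611 kN → 0.75 × 1611 = 1210 kN.
Bearing (1.2 l_c t F_u ≤ 2.4 d t F_u): upper limit = 2.4·27·10·470 / 1000 = 304.6 kN.
  Edge l_c = 35 − 30/2 = 20 → r_n = 112.8 kN; interior l_c = 75 − 30 = 45 → r_n = 253.8 kN.
  R_n,bearing = 1·112.8 + 2·253.8 = 620.4 kN → 0.75 × 620.4 = 465 kN.
Bearing governs: 465 kN.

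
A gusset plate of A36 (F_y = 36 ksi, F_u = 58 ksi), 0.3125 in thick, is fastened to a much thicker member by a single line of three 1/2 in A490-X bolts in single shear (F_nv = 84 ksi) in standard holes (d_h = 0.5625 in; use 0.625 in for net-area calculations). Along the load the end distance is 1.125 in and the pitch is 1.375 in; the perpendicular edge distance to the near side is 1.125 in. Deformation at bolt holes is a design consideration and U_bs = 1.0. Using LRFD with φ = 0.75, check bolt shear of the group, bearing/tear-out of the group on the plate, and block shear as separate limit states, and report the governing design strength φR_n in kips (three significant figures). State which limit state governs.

29.9 kips (block shear governs)

Bolt shear: A_b = π·0.5²/4 = 0.1963 in²; R_n = 84 × 0.1963 × 3 × 1 = 49.48 kips → 0.75 × 49.48 = 37.1 kips.
Bearing: edge l_c = 0.8438, r_n = 18.35 kips; interior l_c = 0.8125, r_n = 17.67 kips; R_n = 18.35 + 2·17.67 = 53.7 kips → 40.3 kips.
Block shear: A_gv = 1.211, A_nv = 0.7227, A_nt = 0.2539 in²; R_n = min(0.6F_uA_nv, 0.6F_yA_gv) + U_bs·F_u·A_nt = 39.88 kips → 29.9 kips.
Block shear governs: 29.9 kips.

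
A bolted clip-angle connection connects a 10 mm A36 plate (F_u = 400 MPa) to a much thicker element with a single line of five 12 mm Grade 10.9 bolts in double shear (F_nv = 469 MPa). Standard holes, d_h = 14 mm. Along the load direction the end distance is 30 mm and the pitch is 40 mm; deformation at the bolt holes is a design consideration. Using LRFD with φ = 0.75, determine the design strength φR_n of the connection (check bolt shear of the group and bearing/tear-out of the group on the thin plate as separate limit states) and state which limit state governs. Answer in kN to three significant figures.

398 kN (bolt shear governs)

Bolt shear: A_b = π·12²/4 = 113.1 mm²; R_n = 469 × 113.1 × 5 × 2 / 1000 = 530.4 kN → 0.75 × 530.4 = 398 kN.
Bearing (1.2 l_c t F_u ≤ 2.4 d t F_u): upper limit = 2.4·12·10·400 / 1000 = 115.2 kN.
  Edge l_c = 30 − 14/2 = 23 → r_n = 110.4 kN; interior l_c = 40 − 14 = 26 → r_n = 115.2 kN.
  R_n,bearing = 1·110.4 + 4·115.2 = 571.2 kN → 0.75 × 571.2 = 428 kN.
Bolt shear governs: 398 kN.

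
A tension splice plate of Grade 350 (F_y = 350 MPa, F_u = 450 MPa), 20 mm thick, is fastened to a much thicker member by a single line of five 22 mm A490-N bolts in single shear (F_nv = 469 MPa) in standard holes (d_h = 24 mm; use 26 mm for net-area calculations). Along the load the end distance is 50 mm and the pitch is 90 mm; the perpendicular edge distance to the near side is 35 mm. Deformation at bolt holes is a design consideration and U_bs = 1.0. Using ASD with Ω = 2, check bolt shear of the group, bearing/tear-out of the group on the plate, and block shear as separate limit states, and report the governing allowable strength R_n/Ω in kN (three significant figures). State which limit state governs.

Bolt shear: A_b = π·22²/4 = 380.1 mm²; R_n = 469 × 380.1 × 5 × 1 / 1000 = 891.4 kN → 891.4 / 2 = 446 kN.
Bearing: edge l_c = 38, r_n = 410.4 kN; interior l_c = 66, r_n = 475.2 kN; R_n = 410.4 + 4·475.2 = 2311 kN → 1160 kN.
Block shear: A_gv = 8200, A_nv = 5860, A_nt = 440 mm²; R_n = min(0.6F_uA_nv, 0.6F_yA_gv) + U_bs·F_u·A_nt = 1780 kN → 890 kN.
Bolt shear governs: 446 kN.

446 kN (bolt shear governs)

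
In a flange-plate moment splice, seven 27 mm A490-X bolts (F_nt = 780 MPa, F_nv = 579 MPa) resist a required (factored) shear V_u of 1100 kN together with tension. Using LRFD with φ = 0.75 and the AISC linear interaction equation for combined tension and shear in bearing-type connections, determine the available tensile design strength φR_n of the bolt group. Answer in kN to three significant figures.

A_b = π·27²/4 = 572.6 mm²; f_rv = 1100 × 1000 / (7 × 572.6) = 274.5 MPa.
F'_nt = 1.3 F_nt − (F_nt / φF_nv) f_rv = 1.3·780 − (780/(0.75·579))·274.5 = 521 MPa, capped at F_nt → F'_nt = 521 MPa.
R_n = F'_nt · A_b · n = 521 × 572.6 × 7 / 1000 = 2088 kN.
Design strength φR_n = 0.75 × 2088 = 1570 kN.

1570 kN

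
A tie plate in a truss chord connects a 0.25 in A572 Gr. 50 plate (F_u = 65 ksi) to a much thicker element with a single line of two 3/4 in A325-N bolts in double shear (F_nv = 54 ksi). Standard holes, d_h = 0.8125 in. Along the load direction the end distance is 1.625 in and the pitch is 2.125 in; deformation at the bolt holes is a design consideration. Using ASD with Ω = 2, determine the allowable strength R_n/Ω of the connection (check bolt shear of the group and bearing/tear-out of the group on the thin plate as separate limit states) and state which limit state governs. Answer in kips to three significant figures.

24.7 kips (bearing governs)

Bolt shear: A_b = π·0.75²/4 = 0.4418 in²; R_n = 54 × 0.4418 × 2 × 2 = 95.43 kips → 95.43 / 2 = 47.7 kips.
Bearing (1.2 l_c t F_u ≤ 2.4 d t F_u): upper limit = 2.4·0.75·0.25·65 = 29.25 kips.
  Edge l_c = 1.625 − 0.8125/2 = 1.219 → r_n = 23.77 kips; interior l_c = 2.125 − 0.8125 = 1.312 → r_n = 25.59 kips.
  R_n,bearing = 1·23.77 + 1·25.59 = 49.36 kips → 49.36 / 2 = 24.7 kips.
Bearing governs: 24.7 kips.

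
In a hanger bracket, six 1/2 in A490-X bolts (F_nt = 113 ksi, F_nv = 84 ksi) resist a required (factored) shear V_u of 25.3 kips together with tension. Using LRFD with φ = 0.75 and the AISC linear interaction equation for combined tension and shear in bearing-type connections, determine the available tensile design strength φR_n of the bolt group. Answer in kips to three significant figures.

A_b = π·0.5²/4 = 0.1963 in²; f_rv = 25.3 / (6 × 0.1963) = 21.48 ksi.
F'_nt = 1.3 F_nt − (F_nt / φF_nv) f_rv = 1.3·113 − (113/(0.75·84))·21.48 = 108.4 ksi, capped at F_nt → F'_nt = 108.4 ksi.
R_n = F'_nt · A_b · n = 108.4 × 0.1963 × 6 = 127.7 kips.
Design strength φR_n = 0.75 × 127.7 = 95.8 kips.

95.8 kips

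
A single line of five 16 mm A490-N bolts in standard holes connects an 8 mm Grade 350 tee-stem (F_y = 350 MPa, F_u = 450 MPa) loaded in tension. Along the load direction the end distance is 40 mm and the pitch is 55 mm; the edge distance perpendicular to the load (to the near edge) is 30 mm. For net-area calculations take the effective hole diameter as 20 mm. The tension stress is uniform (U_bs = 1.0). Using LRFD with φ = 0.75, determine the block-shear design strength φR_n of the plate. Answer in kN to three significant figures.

329 kN

Shear plane L_v = 40 + 4·55 = 260 mm; A_gv = 260 × 8 = 2080 mm².
A_nv = (260 − 4.5·20) × 8 = 1360 mm².
A_nt = (30 − 0.5·20) × 8 = 160 mm².
0.6 F_u A_nv = 367.2 kN; 0.6 F_y A_gv = 436.8 kN → shear rupture governs the shear term.
R_n = 367.2 + 1.0 × 450 × 160 / 1000 = 439.2 kN.
Design strength φR_n = 0.75 × 439.2 = 329 kN.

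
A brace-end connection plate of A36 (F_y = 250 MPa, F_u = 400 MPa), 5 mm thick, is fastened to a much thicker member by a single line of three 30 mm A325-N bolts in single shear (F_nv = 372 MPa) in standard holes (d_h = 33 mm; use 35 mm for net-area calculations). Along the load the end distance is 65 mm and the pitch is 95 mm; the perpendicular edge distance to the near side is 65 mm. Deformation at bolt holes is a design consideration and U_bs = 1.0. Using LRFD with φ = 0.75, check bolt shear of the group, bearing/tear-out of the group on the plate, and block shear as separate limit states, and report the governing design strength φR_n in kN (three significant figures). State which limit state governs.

Bolt shear: A_b = π·30²/4 = 706.9 mm²; R_n = 372 × 706.9 × 3 × 1 / 1000 = 788.9 kN → 0.75 × 788.9 = 592 kN.
Bearing: edge l_c = 48.5, r_n = 116.4 kN; interior l_c = 62, r_n = 144 kN; R_n = 116.4 + 2·144 = 404.4 kN → 303 kN.
Block shear: A_gv = 1275, A_nv = 837.5, A_nt = 237.5 mm²; R_n = min(0.6F_uA_nv, 0.6F_yA_gv) + U_bs·F_u·A_nt = 286.2 kN → 215 kN.
Block shear governs: 215 kN.

215 kN (block shear governs)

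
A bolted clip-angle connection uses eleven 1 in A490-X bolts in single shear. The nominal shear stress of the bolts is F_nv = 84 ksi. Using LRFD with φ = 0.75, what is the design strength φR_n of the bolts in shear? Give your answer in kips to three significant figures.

A_b = π × 1² / 4 = 0.7854 in².
R_n = F_nv · A_b · n · n_s = 84 × 0.7854 × 11 × 1 = 725.7 kips.
Design strength φR_n = 0.75 × 725.7 = 544 kips.

544 kips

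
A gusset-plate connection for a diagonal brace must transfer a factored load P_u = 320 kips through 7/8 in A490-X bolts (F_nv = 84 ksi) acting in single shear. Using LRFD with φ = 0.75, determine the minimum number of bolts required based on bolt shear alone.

A_b = π·0.875²/4 = 0.6013 in².
Per-bolt design strength φR_n = 0.75 × 84 × 0.6013 × 1 = 37.88 kips.
n ≥ 320 / 37.88 = 8.447 → use 9 bolts.

9 bolts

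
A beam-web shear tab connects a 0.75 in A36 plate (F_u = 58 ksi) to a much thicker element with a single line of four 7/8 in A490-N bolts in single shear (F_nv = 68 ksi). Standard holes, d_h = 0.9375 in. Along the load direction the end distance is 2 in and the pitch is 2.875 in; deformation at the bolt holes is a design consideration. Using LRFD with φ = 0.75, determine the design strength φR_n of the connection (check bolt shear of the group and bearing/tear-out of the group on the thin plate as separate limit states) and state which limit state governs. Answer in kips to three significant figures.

Bolt shear: A_b = π·0.875²/4 = 0.6013 in²; R_n = 68 × 0.6013 × 4 × 1 = 163.6 kips → 0.75 × 163.6 = 123 kips.
Bearing (1.2 l_c t F_u ≤ 2.4 d t F_u): upper limit = 2.4·0.875·0.75·58 = 91.35 kips.
  Edge l_c = 2 − 0.9375/2 = 1.531 → r_n = 79.93 kips; interior l_c = 2.875 − 0.9375 = 1.938 → r_n = 91.35 kips.
  R_n,bearing = 1·79.93 + 3·91.35 = 354 kips → 0.75 × 354 = 265 kips.
Bolt shear governs: 123 kips.

123 kips (bolt shear governs)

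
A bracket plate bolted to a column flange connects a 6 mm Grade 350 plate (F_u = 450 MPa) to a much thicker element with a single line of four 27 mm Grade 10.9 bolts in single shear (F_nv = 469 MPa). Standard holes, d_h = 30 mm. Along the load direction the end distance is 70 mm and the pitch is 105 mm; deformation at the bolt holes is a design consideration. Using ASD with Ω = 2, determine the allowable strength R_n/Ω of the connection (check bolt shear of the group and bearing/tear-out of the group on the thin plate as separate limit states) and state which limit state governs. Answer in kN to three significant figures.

350 kN (bearing governs)

Bolt shear: A_b = π·27²/4 = 572.6 mm²; R_n = 469 × 572.6 × 4 × 1 / 1000 = 1074 kN → 1074 / 2 = 537 kN.
Bearing (1.2 l_c t F_u ≤ 2.4 d t F_u): upper limit = 2.4·27·6·450 / 1000 = 175 kN.
  Edge l_c = 70 − 30/2 = 55 → r_n = 175 kN; interior l_c = 105 − 30 = 75 → r_n = 175 kN.
  R_n,bearing = 1·175 + 3·175 = 699.8 kN → 699.8 / 2 = 350 kN.
Bearing governs: 350 kN.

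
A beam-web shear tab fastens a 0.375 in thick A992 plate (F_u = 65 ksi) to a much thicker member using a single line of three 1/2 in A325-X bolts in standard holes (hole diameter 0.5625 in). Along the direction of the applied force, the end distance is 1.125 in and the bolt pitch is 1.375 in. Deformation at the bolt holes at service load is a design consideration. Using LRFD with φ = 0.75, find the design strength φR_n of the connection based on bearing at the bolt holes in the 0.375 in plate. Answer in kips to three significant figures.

54.2 kips

Per bolt r_n = 1.2 l_c t F_u ≤ 2.4 d t F_u; upper limit = 2.4 × 0.5 × 0.375 × 65 = 29.25 kips.
Edge bolt: l_c = 1.125 − 0.5625/2 = 0.8438 in → 1.2 × 0.8438 × 0.375 × 65 = 24.68 → r_n = 24.68 kips.
Interior bolts: l_c = 1.375 − 0.5625 = 0.8125 in → 1.2 × 0.8125 × 0.375 × 65 = 23.77 → r_n = 23.77 kips.
R_n = 1 × 24.68 + 2 × 23.77 = 72.21 kips.
Design strength φR_n = 0.75 × 72.21 = 54.2 kips.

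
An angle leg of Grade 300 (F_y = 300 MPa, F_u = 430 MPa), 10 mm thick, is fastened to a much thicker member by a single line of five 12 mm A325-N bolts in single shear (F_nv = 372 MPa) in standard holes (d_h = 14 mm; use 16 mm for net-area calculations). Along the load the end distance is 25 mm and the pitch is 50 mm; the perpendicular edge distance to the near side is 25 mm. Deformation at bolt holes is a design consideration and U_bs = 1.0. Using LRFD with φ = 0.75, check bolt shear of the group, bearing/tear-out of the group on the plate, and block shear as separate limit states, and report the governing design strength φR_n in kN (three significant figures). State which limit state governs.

158 kN (bolt shear governs)

Bolt shear: A_b = π·12²/4 = 113.1 mm²; R_n = 372 × 113.1 × 5 × 1 / 1000 = 210.4 kN → 0.75 × 210.4 = 158 kN.
Bearing: edge l_c = 18, r_n = 92.88 kN; interior l_c = 36, r_n = 123.8 kN; R_n = 92.88 + 4·123.8 = 588.2 kN → 441 kN.
Block shear: A_gv = 2250, A_nv = 1530, A_nt = 170 mm²; R_n = min(0.6F_uA_nv, 0.6F_yA_gv) + U_bs·F_u·A_nt = 467.8 kN → 351 kN.
Bolt shear governs: 158 kN.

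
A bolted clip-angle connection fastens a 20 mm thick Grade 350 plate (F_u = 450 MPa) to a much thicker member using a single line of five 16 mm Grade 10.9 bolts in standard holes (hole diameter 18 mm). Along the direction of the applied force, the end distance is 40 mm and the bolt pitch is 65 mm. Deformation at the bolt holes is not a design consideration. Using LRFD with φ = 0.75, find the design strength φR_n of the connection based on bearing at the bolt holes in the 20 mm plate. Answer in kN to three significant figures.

Per bolt r_n = 1.5 l_c t F_u ≤ 3.0 d t F_u; upper limit = 3.0 × 16 × 20 × 450 / 1000 = 432 kN.
Edge bolt: l_c = 40 − 18/2 = 31 mm → 1.5 × 31 × 20 × 450 / 1000 = 418.5 → r_n = 418.5 kN.
Interior bolts: l_c = 65 − 18 = 47 mm → 1.5 × 47 × 20 × 450 / 1000 = 634.5 → r_n = 432 kN.
R_n = 1 × 418.5 + 4 × 432 = 2146 kN.
Design strength φR_n = 0.75 × 2146 = 1610 kN.

1610 kN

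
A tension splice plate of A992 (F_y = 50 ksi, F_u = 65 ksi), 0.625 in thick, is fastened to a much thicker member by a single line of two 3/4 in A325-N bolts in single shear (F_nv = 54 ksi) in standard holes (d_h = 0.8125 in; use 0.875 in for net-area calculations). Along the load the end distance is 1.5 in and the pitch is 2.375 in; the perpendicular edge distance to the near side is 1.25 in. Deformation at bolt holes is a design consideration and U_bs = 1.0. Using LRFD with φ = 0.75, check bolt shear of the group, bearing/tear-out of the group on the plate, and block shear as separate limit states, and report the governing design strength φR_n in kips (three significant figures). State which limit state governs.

Bolt shear: A_b = π·0.75²/4 = 0.4418 in²; R_n = 54 × 0.4418 × 2 × 1 = 47.71 kips → 0.75 × 47.71 = 35.8 kips.
Bearing: edge l_c = 1.094, r_n = 53.32 kips; interior l_c = 1.562, r_n = 73.12 kips; R_n = 53.32 + 1·73.12 = 126.4 kips → 94.8 kips.
Block shear: A_gv = 2.422, A_nv = 1.602, A_nt = 0.5078 in²; R_n = min(0.6F_uA_nv, 0.6F_yA_gv) + U_bs·F_u·A_nt = 95.47 kips → 71.6 kips.
Bolt shear governs: 35.8 kips.

35.8 kips (bolt shear governs)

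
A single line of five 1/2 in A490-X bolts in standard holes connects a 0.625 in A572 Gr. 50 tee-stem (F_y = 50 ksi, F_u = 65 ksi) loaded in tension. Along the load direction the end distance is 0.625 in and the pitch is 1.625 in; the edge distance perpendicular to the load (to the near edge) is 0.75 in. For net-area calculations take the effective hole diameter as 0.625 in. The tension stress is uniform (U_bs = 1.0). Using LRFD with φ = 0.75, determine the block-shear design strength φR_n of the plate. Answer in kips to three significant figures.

Shear plane L_v = 0.625 + 4·1.625 = 7.125 in; A_gv = 7.125 × 0.625 = 4.453 in².
A_nv = (7.125 − 4.5·0.625) × 0.625 = 2.695 in².
A_nt = (0.75 − 0.5·0.625) × 0.625 = 0.2734 in².
0.6 F_u A_nv = 105.1 kips; 0.6 F_y A_gv = 133.6 kips → shear rupture governs the shear term.
R_n = 105.1 + 1.0 × 65 × 0.2734 = 122.9 kips.
Design strength φR_n = 0.75 × 122.9 = 92.2 kips.

92.2 kips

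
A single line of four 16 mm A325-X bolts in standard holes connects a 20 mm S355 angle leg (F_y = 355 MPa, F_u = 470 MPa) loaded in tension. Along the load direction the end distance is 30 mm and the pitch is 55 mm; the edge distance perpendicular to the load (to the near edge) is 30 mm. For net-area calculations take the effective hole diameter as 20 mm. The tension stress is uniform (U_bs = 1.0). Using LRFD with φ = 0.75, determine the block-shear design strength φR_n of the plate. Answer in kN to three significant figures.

670 kN

Shear plane L_v = 30 + 3·55 = 195 mm; A_gv = 195 × 20 = 3900 mm².
A_nv = (195 − 3.5·20) × 20 = 2500 mm².
A_nt = (30 − 0.5·20) × 20 = 400 mm².
0.6 F_u A_nv = 705 kN; 0.6 F_y A_gv = 830.7 kN → shear rupture governs the shear term.
R_n = 705 + 1.0 × 470 × 400 / 1000 = 893 kN.
Design strength φR_n = 0.75 × 893 = 670 kN.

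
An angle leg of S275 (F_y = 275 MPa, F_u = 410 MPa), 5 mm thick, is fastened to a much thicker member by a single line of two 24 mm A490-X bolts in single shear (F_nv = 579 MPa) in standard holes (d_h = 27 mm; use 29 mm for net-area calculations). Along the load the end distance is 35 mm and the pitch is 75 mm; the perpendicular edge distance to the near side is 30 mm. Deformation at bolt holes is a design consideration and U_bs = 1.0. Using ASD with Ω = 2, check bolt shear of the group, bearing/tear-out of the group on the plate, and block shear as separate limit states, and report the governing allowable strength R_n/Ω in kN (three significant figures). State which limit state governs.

Bolt shear: A_b = π·24²/4 = 452.4 mm²; R_n = 579 × 452.4 × 2 × 1 / 1000 = 523.9 kN → 523.9 / 2 = 262 kN.
Bearing: edge l_c = 21.5, r_n = 52.89 kN; interior l_c = 48, r_n = 118.1 kN; R_n = 52.89 + 1·118.1 = 171 kN → 85.5 kN.
Block shear: A_gv = 550, A_nv = 332.5, A_nt = 77.5 mm²; R_n = min(0.6F_uA_nv, 0.6F_yA_gv) + U_bs·F_u·A_nt = 113.6 kN → 56.8 kN.
Block shear governs: 56.8 kN.

56.8 kN (block shear governs)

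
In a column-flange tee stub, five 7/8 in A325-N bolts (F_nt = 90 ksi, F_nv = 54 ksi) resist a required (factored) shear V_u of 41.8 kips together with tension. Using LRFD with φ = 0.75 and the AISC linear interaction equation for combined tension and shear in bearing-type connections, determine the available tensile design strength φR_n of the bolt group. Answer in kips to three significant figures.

194 kips

A_b = π·0.875²/4 = 0.6013 in²; f_rv = 41.8 / (5 × 0.6013) = 13.9 ksi.
F'_nt = 1.3 F_nt − (F_nt / φF_nv) f_rv = 1.3·90 − (90/(0.75·54))·13.9 = 86.11 ksi, capped at F_nt → F'_nt = 86.11 ksi.
R_n = F'_nt · A_b · n = 86.11 × 0.6013 × 5 = 258.9 kips.
Design strength φR_n = 0.75 × 258.9 = 194 kips.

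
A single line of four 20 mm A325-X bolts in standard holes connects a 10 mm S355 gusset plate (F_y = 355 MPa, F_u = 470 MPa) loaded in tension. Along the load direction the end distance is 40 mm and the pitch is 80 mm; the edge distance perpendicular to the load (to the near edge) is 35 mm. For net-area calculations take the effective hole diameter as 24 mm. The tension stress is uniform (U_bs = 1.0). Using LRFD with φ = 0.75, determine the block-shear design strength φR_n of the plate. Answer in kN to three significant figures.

496 kN

Shear plane L_v = 40 + 3·80 = 280 mm; A_gv = 280 × 10 = 2800 mm².
A_nv = (280 − 3.5·24) × 10 = 1960 mm².
A_nt = (35 − 0.5·24) × 10 = 230 mm².
0.6 F_u A_nv = 552.7 kN; 0.6 F_y A_gv = 596.4 kN → shear rupture governs the shear term.
R_n = 552.7 + 1.0 × 470 × 230 / 1000 = 660.8 kN.
Design strength φR_n = 0.75 × 660.8 = 496 kN.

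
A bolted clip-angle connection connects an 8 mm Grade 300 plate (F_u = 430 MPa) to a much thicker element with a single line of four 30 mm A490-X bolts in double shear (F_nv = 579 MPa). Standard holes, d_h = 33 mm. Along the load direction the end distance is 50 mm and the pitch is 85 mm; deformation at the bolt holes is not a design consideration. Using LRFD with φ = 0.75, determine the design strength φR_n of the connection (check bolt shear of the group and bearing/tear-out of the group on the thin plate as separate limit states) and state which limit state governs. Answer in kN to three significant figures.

Bolt shear: A_b = π·30²/4 = 706.9 mm²; R_n = 579 × 706.9 × 4 × 2 / 1000 = 3274 kN → 0.75 × 3274 = 2460 kN.
Bearing (1.5 l_c t F_u ≤ 3.0 d t F_u): upper limit = 3.0·30·8·430 / 1000 = 309.6 kN.
  Edge l_c = 50 − 33/2 = 33.5 → r_n = 172.9 kN; interior l_c = 85 − 33 = 52 → r_n = 268.3 kN.
  R_n,bearing = 1·172.9 + 3·268.3 = 977.8 kN → 0.75 × 977.8 = 733 kN.
Bearing governs: 733 kN.

733 kN (bearing governs)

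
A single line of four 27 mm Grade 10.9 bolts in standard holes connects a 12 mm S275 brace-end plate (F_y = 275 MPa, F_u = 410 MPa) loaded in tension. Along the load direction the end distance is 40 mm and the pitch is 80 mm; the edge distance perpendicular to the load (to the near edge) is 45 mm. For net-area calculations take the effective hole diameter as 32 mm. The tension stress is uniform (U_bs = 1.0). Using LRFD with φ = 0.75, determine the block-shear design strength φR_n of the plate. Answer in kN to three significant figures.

Shear plane L_v = 40 + 3·80 = 280 mm; A_gv = 280 × 12 = 3360 mm².
A_nv = (280 − 3.5·32) × 12 = 2016 mm².
A_nt = (45 − 0.5·32) × 12 = 348 mm².
0.6 F_u A_nv = 495.9 kN; 0.6 F_y A_gv = 554.4 kN → shear rupture governs the shear term.
R_n = 495.9 + 1.0 × 410 × 348 / 1000 = 638.6 kN.
Design strength φR_n = 0.75 × 638.6 = 479 kN.

479 kN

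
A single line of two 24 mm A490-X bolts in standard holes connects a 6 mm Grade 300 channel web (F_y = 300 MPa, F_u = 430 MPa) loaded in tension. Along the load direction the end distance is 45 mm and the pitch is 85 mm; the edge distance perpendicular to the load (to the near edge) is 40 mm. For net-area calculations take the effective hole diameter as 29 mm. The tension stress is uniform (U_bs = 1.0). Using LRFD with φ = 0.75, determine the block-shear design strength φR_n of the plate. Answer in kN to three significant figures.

Shear plane L_v = 45 + 1·85 = 130 mm; A_gv = 130 × 6 = 780 mm².
A_nv = (130 − 1.5·29) × 6 = 519 mm².
A_nt = (40 − 0.5·29) × 6 = 153 mm².
0.6 F_u A_nv = 133.9 kN; 0.6 F_y A_gv = 140.4 kN → shear rupture governs the shear term.
R_n = 133.9 + 1.0 × 430 × 153 / 1000 = 199.7 kN.
Design strength φR_n = 0.75 × 199.7 = 150 kN.

150 kN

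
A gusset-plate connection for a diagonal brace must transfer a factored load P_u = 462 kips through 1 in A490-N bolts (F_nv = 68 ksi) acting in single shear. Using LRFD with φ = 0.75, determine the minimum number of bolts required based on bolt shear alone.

12 bolts

A_b = π·1²/4 = 0.7854 in².
Per-bolt design strength φR_n = 0.75 × 68 × 0.7854 × 1 = 40.06 kips.
n ≥ 462 / 40.06 = 11.53 → use 12 bolts.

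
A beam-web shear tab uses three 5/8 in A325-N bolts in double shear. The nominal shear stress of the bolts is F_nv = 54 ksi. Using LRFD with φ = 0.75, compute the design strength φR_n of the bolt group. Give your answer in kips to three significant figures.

74.6 kips

A_b = π × 0.625² / 4 = 0.3068 in².
R_n = F_nv · A_b · n · n_s = 54 × 0.3068 × 3 × 2 = 99.4 kips.
Design strength φR_n = 0.75 × 99.4 = 74.6 kips.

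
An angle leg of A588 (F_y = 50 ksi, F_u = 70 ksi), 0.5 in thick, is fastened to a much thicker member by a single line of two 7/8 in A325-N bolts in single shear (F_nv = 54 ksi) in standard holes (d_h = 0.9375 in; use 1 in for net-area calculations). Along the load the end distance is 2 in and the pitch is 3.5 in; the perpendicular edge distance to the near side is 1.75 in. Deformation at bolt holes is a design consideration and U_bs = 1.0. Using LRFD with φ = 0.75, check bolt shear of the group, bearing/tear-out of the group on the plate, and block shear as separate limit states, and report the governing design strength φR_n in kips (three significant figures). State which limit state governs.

48.7 kips (bolt shear governs)

Bolt shear: A_b = π·0.875²/4 = 0.6013 in²; R_n = 54 × 0.6013 × 2 × 1 = 64.94 kips → 0.75 × 64.94 = 48.7 kips.
Bearing: edge l_c = 1.531, r_n = 64.31 kips; interior l_c = 2.562, r_n = 73.5 kips; R_n = 64.31 + 1·73.5 = 137.8 kips → 103 kips.
Block shear: A_gv = 2.75, A_nv = 2, A_nt = 0.625 in²; R_n = min(0.6F_uA_nv, 0.6F_yA_gv) + U_bs·F_u·A_nt = 126.2 kips → 94.7 kips.
Bolt shear governs: 48.7 kips.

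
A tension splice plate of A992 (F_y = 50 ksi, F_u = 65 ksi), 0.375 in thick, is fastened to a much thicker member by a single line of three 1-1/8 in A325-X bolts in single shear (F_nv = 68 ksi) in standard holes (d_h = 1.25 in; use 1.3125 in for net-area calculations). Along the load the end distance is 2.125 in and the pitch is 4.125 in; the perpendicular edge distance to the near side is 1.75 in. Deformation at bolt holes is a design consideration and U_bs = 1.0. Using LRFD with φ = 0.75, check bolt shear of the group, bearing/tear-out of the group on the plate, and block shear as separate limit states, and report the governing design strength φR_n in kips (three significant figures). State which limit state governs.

97.8 kips (block shear governs)

Bolt shear: A_b = π·1.125²/4 = 0.994 in²; R_n = 68 × 0.994 × 3 × 1 = 202.8 kips → 0.75 × 202.8 = 152 kips.
Bearing: edge l_c = 1.5, r_n = 43.87 kips; interior l_c = 2.875, r_n = 65.81 kips; R_n = 43.87 + 2·65.81 = 175.5 kips → 132 kips.
Block shear: A_gv = 3.891, A_nv = 2.66, A_nt = 0.4102 in²; R_n = min(0.6F_uA_nv, 0.6F_yA_gv) + U_bs·F_u·A_nt = 130.4 kips → 97.8 kips.
Block shear governs: 97.8 kips.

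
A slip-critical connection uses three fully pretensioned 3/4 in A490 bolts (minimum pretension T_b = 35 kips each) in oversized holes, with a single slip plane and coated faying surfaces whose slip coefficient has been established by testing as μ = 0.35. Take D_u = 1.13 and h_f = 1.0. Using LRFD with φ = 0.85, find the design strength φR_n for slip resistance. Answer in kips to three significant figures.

35.3 kips

R_n = μ · D_u · h_f · T_b · n_s · n_b = 0.35 × 1.13 × 1.0 × 35 × 1 × 3 = 41.53 kips.
Design strength φR_n = 0.85 × 41.53 = 35.3 kips.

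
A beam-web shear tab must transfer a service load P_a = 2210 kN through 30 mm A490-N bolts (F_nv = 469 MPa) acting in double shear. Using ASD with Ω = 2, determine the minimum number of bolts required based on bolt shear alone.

A_b = π·30²/4 = 706.9 mm².
Per-bolt allowable strength R_n/Ω = 469 × 706.9 × 2 / 1000 / 2 = 331.5 kN.
n ≥ 2210 / 331.5 = 6.666 → use 7 bolts.

7 bolts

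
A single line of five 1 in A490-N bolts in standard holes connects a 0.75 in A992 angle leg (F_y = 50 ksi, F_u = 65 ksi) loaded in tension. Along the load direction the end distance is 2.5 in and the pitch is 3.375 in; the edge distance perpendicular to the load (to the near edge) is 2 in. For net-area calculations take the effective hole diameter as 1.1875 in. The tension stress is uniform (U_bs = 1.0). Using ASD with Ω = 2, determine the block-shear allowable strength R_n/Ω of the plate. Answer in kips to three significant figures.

190 kips

Shear plane L_v = 2.5 + 4·3.375 = 16 in; A_gv = 16 × 0.75 = 12 in².
A_nv = (16 − 4.5·1.1875) × 0.75 = 7.992 in².
A_nt = (2 − 0.5·1.1875) × 0.75 = 1.055 in².
0.6 F_u A_nv = 311.7 kips; 0.6 F_y A_gv = 360 kips → shear rupture governs the shear term.
R_n = 311.7 + 1.0 × 65 × 1.055 = 380.2 kips.
Allowable strength R_n/Ω = 380.2 / 2 = 190 kips.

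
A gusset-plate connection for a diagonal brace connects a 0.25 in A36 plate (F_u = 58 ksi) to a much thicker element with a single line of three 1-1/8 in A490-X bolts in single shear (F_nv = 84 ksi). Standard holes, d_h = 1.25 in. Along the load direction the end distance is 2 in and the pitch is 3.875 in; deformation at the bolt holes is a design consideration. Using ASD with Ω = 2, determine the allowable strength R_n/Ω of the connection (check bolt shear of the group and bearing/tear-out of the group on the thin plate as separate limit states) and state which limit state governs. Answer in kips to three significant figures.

Bolt shear: A_b = π·1.125²/4 = 0.994 in²; R_n = 84 × 0.994 × 3 × 1 = 250.5 kips → 250.5 / 2 = 125 kips.
Bearing (1.2 l_c t F_u ≤ 2.4 d t F_u): upper limit = 2.4·1.125·0.25·58 = 39.15 kips.
  Edge l_c = 2 − 1.25/2 = 1.375 → r_n = 23.92 kips; interior l_c = 3.875 − 1.25 = 2.625 → r_n = 39.15 kips.
  R_n,bearing = 1·23.92 + 2·39.15 = 102.2 kips → 102.2 / 2 = 51.1 kips.
Bearing governs: 51.1 kips.

51.1 kips (bearing governs)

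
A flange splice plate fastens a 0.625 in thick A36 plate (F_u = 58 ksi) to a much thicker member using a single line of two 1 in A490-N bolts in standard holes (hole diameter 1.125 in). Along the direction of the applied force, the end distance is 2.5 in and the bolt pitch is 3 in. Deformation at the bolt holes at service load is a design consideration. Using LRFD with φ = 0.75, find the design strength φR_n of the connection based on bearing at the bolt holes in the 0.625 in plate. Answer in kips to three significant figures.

Per bolt r_n = 1.2 l_c t F_u ≤ 2.4 d t F_u; upper limit = 2.4 × 1 × 0.625 × 58 = 87 kips.
Edge bolt: l_c = 2.5 − 1.125/2 = 1.938 in → 1.2 × 1.938 × 0.625 × 58 = 84.28 → r_n = 84.28 kips.
Interior bolts: l_c = 3 − 1.125 = 1.875 in → 1.2 × 1.875 × 0.625 × 58 = 81.56 → r_n = 81.56 kips.
R_n = 1 × 84.28 + 1 × 81.56 = 165.8 kips.
Design strength φR_n = 0.75 × 165.8 = 124 kips.

124 kips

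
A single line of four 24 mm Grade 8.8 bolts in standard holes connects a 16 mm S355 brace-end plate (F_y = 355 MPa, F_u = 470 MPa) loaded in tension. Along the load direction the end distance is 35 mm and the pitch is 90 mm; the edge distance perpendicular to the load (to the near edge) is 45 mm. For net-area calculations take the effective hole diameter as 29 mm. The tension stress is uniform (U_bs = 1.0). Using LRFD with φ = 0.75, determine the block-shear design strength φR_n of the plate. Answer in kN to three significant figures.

Shear plane L_v = 35 + 3·90 = 305 mm; A_gv = 305 × 16 = 4880 mm².
A_nv = (305 − 3.5·29) × 16 = 3256 mm².
A_nt = (45 − 0.5·29) × 16 = 488 mm².
0.6 F_u A_nv = 918.2 kN; 0.6 F_y A_gv = 1039 kN → shear rupture governs the shear term.
R_n = 918.2 + 1.0 × 470 × 488 / 1000 = 1148 kN.
Design strength φR_n = 0.75 × 1148 = 861 kN.

861 kN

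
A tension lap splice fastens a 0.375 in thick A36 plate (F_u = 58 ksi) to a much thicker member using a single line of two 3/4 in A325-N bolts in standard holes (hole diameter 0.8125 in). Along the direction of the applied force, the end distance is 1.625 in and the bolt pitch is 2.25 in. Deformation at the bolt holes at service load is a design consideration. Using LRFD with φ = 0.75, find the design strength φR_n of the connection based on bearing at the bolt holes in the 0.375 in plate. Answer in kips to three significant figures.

52 kips

Per bolt r_n = 1.2 l_c t F_u ≤ 2.4 d t F_u; upper limit = 2.4 × 0.75 × 0.375 × 58 = 39.15 kips.
Edge bolt: l_c = 1.625 − 0.8125/2 = 1.219 in → 1.2 × 1.219 × 0.375 × 58 = 31.81 → r_n = 31.81 kips.
Interior bolts: l_c = 2.25 − 0.8125 = 1.438 in → 1.2 × 1.438 × 0.375 × 58 = 37.52 → r_n = 37.52 kips.
R_n = 1 × 31.81 + 1 × 37.52 = 69.33 kips.
Design strength φR_n = 0.75 × 69.33 = 52 kips.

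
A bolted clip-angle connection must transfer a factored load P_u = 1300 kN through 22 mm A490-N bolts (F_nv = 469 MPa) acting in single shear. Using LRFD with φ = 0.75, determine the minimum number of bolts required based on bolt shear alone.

A_b = π·22²/4 = 380.1 mm².
Per-bolt design strength φR_n = 0.75 × 469 × 380.1 × 1 / 1000 = 133.7 kN.
n ≥ 1300 / 133.7 = 9.722 → use 10 bolts.

10 bolts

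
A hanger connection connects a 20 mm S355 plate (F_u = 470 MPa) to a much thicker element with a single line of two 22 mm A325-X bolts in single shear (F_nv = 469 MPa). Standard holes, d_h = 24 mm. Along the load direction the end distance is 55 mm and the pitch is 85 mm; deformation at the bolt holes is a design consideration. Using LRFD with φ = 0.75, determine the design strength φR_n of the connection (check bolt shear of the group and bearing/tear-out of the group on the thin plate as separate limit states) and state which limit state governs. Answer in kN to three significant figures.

267 kN (bolt shear governs)

Bolt shear: A_b = π·22²/4 = 380.1 mm²; R_n = 469 × 380.1 × 2 × 1 / 1000 = 356.6 kN → 0.75 × 356.6 = 267 kN.
Bearing (1.2 l_c t F_u ≤ 2.4 d t F_u): upper limit = 2.4·22·20·470 / 1000 = 496.3 kN.
  Edge l_c = 55 − 24/2 = 43 → r_n = 485 kN; interior l_c = 85 − 24 = 61 → r_n = 496.3 kN.
  R_n,bearing = 1·485 + 1·496.3 = 981.4 kN → 0.75 × 981.4 = 736 kN.
Bolt shear governs: 267 kN.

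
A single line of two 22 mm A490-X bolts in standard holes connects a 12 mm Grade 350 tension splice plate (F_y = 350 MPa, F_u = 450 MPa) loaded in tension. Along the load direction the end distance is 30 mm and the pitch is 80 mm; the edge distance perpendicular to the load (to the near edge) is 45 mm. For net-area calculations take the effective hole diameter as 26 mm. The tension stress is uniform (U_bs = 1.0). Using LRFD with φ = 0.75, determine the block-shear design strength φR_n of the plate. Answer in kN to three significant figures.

Shear plane L_v = 30 + 1·80 = 110 mm; A_gv = 110 × 12 = 1320 mm².
A_nv = (110 − 1.5·26) × 12 = 852 mm².
A_nt = (45 − 0.5·26) × 12 = 384 mm².
0.6 F_u A_nv = 230 kN; 0.6 F_y A_gv = 277.2 kN → shear rupture governs the shear term.
R_n = 230 + 1.0 × 450 × 384 / 1000 = 402.8 kN.
Design strength φR_n = 0.75 × 402.8 = 302 kN.

302 kN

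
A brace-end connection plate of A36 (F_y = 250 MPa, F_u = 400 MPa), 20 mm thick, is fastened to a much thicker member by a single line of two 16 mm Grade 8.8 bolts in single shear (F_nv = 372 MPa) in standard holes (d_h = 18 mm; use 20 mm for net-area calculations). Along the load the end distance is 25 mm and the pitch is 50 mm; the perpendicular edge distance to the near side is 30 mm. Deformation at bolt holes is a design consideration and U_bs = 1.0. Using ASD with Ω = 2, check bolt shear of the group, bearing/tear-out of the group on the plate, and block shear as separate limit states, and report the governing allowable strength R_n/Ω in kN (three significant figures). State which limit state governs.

74.8 kN (bolt shear governs)

Bolt shear: A_b = π·16²/4 = 201.1 mm²; R_n = 372 × 201.1 × 2 × 1 / 1000 = 149.6 kN → 149.6 / 2 = 74.8 kN.
Bearing: edge l_c = 16, r_n = 153.6 kN; interior l_c = 32, r_n = 307.2 kN; R_n = 153.6 + 1·307.2 = 460.8 kN → 230 kN.
Block shear: A_gv = 1500, A_nv = 900, A_nt = 400 mm²; R_n = min(0.6F_uA_nv, 0.6F_yA_gv) + U_bs·F_u·A_nt = 376 kN → 188 kN.
Bolt shear governs: 74.8 kN.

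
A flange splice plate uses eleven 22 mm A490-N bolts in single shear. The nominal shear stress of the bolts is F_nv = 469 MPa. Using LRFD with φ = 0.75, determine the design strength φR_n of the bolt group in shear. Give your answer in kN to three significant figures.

1470 kN

A_b = π × 22² / 4 = 380.1 mm².
R_n = F_nv · A_b · n · n_s = 469 × 380.1 × 11 × 1 / 1000 = 1961 kN.
Design strength φR_n = 0.75 × 1961 = 1470 kN.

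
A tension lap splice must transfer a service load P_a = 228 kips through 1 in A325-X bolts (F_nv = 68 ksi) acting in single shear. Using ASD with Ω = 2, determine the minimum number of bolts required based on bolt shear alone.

A_b = π·1²/4 = 0.7854 in².
Per-bolt allowable strength R_n/Ω = 68 × 0.7854 × 1 / 2 = 26.7 kips.
n ≥ 228 / 26.7 = 8.538 → use 9 bolts.

9 bolts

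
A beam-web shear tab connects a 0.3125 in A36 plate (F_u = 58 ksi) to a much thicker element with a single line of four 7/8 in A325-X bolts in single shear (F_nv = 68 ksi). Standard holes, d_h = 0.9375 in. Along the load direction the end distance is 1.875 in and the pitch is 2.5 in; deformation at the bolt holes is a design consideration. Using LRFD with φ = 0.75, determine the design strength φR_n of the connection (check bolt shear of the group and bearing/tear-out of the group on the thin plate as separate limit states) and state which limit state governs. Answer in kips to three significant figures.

99.4 kips (bearing governs)

Bolt shear: A_b = π·0.875²/4 = 0.6013 in²; R_n = 68 × 0.6013 × 4 × 1 = 163.6 kips → 0.75 × 163.6 = 123 kips.
Bearing (1.2 l_c t F_u ≤ 2.4 d t F_u): upper limit = 2.4·0.875·0.3125·58 = 38.06 kips.
  Edge l_c = 1.875 − 0.9375/2 = 1.406 → r_n = 30.59 kips; interior l_c = 2.5 − 0.9375 = 1.562 → r_n = 33.98 kips.
  R_n,bearing = 1·30.59 + 3·33.98 = 132.5 kips → 0.75 × 132.5 = 99.4 kips.
Bearing governs: 99.4 kips.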